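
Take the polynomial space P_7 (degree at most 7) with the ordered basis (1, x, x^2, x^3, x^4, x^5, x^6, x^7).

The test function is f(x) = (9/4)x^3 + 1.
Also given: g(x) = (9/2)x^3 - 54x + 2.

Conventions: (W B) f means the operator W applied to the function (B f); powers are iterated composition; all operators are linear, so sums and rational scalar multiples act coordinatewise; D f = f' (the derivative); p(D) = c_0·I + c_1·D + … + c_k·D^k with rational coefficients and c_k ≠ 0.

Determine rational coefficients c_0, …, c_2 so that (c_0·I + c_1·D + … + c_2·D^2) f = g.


D^0 f = (9/4)x^3 + 1
D^1 f = (27/4)x^2
D^2 f = (27/2)x
matching coefficients of g against c_0 f + c_1 Df + … from the top degree down determines the c_i
solution: c_0 = 2, c_1 = 0, c_2 = -4

c_0 = 2, c_1 = 0, c_2 = -4


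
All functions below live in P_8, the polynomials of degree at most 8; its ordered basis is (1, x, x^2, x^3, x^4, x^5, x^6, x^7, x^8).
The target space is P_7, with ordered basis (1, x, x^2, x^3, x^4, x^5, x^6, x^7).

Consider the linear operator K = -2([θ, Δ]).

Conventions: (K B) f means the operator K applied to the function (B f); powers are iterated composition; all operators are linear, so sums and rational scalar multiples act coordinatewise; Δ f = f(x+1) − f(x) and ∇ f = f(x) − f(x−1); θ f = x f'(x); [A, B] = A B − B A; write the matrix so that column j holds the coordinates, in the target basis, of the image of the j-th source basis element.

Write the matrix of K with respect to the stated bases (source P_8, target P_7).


the matrix is [[0, 2, 4, 6, 8, 10, 12, 14, 16]; [0, 0, 4, 12, 24, 40, 60, 84, 112]; [0, 0, 0, 6, 24, 60, 120, 210, 336]; [0, 0, 0, 0, 8, 40, 120, 280, 560]; [0, 0, 0, 0, 0, 10, 60, 210, 560]; [0, 0, 0, 0, 0, 0, 12, 84, 336]; [0, 0, 0, 0, 0, 0, 0, 14, 112]; [0, 0, 0, 0, 0, 0, 0, 0, 16]] (rows listed top to bottom)

image of 1: 0
image of x: 2
image of x^2: 4x + 4
image of x^3: 6x^2 + 12x + 6
image of x^4: 8x^3 + 24x^2 + 24x + 8
image of x^5: 10x^4 + 40x^3 + 60x^2 + 40x + 10
image of x^6: 12x^5 + 60x^4 + 120x^3 + 120x^2 + 60x + 12
image of x^7: 14x^6 + 84x^5 + 210x^4 + 280x^3 + 210x^2 + 84x + 14
image of x^8: 16x^7 + 112x^6 + 336x^5 + 560x^4 + 560x^3 + 336x^2 + 112x + 16
each image's coordinates form column j of the matrix


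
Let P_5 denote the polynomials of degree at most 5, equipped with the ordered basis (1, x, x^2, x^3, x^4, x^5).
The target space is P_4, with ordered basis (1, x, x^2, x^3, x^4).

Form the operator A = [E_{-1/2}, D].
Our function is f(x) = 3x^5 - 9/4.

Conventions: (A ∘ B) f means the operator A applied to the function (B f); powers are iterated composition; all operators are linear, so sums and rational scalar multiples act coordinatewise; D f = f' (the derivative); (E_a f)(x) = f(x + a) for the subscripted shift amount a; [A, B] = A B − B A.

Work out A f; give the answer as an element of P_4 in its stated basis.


g(x) = 0

D f = 15x^4
E_{-1/2} D f = 15x^4 - 30x^3 + (45/2)x^2 - (15/2)x + 15/16
E_{-1/2} f = 3x^5 - (15/2)x^4 + (15/2)x^3 - (15/4)x^2 + (15/16)x - 75/32
D E_{-1/2} f = 15x^4 - 30x^3 + (45/2)x^2 - (15/2)x + 15/16
[E_{-1/2}, D] f = 0


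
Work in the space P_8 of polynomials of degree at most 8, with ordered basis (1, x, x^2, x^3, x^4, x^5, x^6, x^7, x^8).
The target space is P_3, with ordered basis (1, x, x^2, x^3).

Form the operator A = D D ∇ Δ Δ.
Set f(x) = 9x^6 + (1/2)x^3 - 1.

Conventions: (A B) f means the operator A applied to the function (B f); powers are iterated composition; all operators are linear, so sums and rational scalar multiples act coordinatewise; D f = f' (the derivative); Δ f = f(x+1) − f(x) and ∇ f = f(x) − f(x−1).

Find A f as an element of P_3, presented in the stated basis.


Δ f = 54x^5 + 135x^4 + 180x^3 + (273/2)x^2 + (111/2)x + 19/2
Δ Δ f = 270x^4 + 1080x^3 + 1890x^2 + 1623x + 561
∇ Δ Δ f = 1080x^3 + 1620x^2 + 1620x + 543
D ∇ Δ Δ f = 3240x^2 + 3240x + 1620
D (D ∇ Δ) Δ f = 6480x + 3240

g(x) = 6480x + 3240


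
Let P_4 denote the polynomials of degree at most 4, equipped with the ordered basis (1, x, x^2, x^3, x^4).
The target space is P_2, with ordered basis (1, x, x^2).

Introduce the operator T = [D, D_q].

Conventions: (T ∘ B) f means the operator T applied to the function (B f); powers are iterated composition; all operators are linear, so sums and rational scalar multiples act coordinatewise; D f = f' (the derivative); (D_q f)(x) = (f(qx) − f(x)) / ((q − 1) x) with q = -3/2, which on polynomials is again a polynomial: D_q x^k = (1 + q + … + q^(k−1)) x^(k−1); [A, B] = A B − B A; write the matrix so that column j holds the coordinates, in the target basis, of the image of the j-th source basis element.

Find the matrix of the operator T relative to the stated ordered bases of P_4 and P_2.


the matrix is [[0, 0, -5/2, 0, 0]; [0, 0, 0, 5, 0]; [0, 0, 0, 0, -95/8]] (rows listed top to bottom)

image of 1: 0
image of x: 0
image of x^2: -5/2
image of x^3: 5x
image of x^4: -(95/8)x^2
each image's coordinates form column j of the matrix


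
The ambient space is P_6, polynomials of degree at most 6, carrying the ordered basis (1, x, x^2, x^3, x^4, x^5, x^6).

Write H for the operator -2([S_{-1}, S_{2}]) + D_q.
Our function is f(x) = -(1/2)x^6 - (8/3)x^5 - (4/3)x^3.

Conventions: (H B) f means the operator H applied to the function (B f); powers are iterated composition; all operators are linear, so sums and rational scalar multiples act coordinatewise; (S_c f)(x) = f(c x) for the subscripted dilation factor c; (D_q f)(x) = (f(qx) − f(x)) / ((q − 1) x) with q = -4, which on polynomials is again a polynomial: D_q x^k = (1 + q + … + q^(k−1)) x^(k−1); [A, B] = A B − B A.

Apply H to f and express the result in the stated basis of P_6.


the image equals g(x) = (819/2)x^5 - (1640/3)x^4 - (52/3)x^2

S_{2} f = -32x^6 - (256/3)x^5 - (32/3)x^3
S_{-1} S_{2} f = -32x^6 + (256/3)x^5 + (32/3)x^3
S_{-1} f = -(1/2)x^6 + (8/3)x^5 + (4/3)x^3
S_{2} S_{-1} f = -32x^6 + (256/3)x^5 + (32/3)x^3
[S_{-1}, S_{2}] f = 0
(-2([S_{-1}, S_{2}])) f = 0
D_q f = (819/2)x^5 - (1640/3)x^4 - (52/3)x^2
(-2([S_{-1}, S_{2}]) + D_q) f = (819/2)x^5 - (1640/3)x^4 - (52/3)x^2


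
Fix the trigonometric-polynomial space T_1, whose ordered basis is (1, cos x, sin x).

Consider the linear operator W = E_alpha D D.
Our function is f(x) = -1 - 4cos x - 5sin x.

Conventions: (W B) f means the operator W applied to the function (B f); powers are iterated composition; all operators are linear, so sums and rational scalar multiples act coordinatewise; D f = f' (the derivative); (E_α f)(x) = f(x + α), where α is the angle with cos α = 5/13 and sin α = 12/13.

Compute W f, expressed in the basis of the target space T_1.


g(x) = (80/13)cos x - (23/13)sin x

D f = -5cos x + 4sin x
D D f = 4cos x + 5sin x
E_alpha D D f = (80/13)cos x - (23/13)sin x


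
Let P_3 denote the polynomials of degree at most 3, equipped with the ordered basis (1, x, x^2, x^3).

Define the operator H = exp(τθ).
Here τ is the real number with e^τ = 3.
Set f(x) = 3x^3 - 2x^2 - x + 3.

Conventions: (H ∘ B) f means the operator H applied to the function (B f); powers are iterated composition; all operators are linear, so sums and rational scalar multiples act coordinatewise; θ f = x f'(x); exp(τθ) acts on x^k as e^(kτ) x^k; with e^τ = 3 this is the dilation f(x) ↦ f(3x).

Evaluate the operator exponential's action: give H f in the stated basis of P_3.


the result is g(x) = 81x^3 - 18x^2 - 3x + 3

exp(τθ) x^k = e^(kτ) x^k; with e^τ = 3 this sends x^k to 3^k x^k
x ↦ 3 x
x^2 ↦ 9 x^2
x^3 ↦ 27 x^3
applying this coordinatewise to f: exp(τθ) f = 81x^3 - 18x^2 - 3x + 3


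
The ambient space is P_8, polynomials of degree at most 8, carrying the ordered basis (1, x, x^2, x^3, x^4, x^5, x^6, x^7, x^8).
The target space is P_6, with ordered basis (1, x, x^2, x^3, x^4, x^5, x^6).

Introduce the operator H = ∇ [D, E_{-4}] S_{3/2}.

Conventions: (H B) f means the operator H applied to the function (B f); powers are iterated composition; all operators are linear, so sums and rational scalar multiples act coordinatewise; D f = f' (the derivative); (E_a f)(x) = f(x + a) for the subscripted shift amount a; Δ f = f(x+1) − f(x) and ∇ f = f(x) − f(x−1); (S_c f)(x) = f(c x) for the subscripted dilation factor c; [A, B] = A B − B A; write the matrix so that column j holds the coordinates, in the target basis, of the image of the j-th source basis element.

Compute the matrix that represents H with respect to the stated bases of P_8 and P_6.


image of 1: 0
image of x: 0
image of x^2: 0
image of x^3: 0
image of x^4: 0
image of x^5: 0
image of x^6: 0
image of x^7: 0
image of x^8: 0
each image's coordinates form column j of the matrix

the matrix is [[0, 0, 0, 0, 0, 0, 0, 0, 0]; [0, 0, 0, 0, 0, 0, 0, 0, 0]; [0, 0, 0, 0, 0, 0, 0, 0, 0]; [0, 0, 0, 0, 0, 0, 0, 0, 0]; [0, 0, 0, 0, 0, 0, 0, 0, 0]; [0, 0, 0, 0, 0, 0, 0, 0, 0]; [0, 0, 0, 0, 0, 0, 0, 0, 0]] (rows listed top to bottom)


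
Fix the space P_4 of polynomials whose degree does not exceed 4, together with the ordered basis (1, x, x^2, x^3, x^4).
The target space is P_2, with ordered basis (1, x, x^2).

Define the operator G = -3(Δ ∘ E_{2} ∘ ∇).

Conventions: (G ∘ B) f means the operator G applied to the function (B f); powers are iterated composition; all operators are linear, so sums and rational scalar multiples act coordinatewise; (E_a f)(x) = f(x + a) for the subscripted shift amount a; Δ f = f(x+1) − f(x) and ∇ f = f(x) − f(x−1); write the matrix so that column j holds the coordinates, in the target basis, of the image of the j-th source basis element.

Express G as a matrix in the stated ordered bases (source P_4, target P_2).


image of 1: 0
image of x: 0
image of x^2: -6
image of x^3: -18x - 36
image of x^4: -36x^2 - 144x - 150
each image's coordinates form column j of the matrix

the matrix is [[0, 0, -6, -36, -150]; [0, 0, 0, -18, -144]; [0, 0, 0, 0, -36]] (rows listed top to bottom)


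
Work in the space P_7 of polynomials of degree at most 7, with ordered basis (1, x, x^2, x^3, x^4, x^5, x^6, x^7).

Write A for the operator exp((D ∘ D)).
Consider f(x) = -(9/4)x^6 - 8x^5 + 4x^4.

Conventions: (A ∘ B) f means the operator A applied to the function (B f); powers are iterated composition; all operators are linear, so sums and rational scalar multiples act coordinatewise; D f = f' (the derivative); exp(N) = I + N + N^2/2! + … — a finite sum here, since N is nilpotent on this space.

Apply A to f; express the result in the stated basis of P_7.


the result is g(x) = -(9/4)x^6 - 8x^5 - (127/2)x^4 - 160x^3 - 357x^2 - 480x - 222

order-1 term: -(135/2)x^4 - 160x^3 + 48x^2
order-2 term: -405x^2 - 480x + 48
order-3 term: -270
the series for exp((D ∘ D)) f terminates at order 3
exp((D ∘ D)) f = -(9/4)x^6 - 8x^5 - (127/2)x^4 - 160x^3 - 357x^2 - 480x - 222


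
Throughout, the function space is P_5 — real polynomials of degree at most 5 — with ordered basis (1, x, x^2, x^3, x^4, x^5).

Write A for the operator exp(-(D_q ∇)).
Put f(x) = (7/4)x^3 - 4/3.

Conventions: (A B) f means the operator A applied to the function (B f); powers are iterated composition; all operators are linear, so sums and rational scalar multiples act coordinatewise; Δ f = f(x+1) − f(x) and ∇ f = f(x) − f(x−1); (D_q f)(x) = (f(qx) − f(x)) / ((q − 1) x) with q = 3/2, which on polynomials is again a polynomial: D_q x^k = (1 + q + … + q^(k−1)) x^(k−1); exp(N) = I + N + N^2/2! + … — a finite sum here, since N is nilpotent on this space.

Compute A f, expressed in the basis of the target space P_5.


the result is g(x) = (7/4)x^3 - (105/8)x + 47/12

order-1 term: -(105/8)x + 21/4
the series for exp(-(D_q ∇)) f terminates at order 1
exp(-(D_q ∇)) f = (7/4)x^3 - (105/8)x + 47/12


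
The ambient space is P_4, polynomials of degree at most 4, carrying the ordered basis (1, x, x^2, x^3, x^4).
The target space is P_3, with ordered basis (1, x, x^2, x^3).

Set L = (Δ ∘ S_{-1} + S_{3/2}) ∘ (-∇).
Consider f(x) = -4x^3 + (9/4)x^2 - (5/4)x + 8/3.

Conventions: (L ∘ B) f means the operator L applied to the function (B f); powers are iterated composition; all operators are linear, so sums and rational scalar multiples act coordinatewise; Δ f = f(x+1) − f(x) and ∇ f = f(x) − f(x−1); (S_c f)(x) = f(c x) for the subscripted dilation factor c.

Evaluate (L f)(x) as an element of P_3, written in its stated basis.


∇ f = -12x^2 + (33/2)x - 15/2
(-∇) f = 12x^2 - (33/2)x + 15/2
S_{-1} (-∇) f = 12x^2 + (33/2)x + 15/2
Δ S_{-1} (-∇) f = 24x + 57/2
S_{3/2} (-∇) f = 27x^2 - (99/4)x + 15/2
(Δ ∘ S_{-1} + S_{3/2}) (-∇) f = 27x^2 - (3/4)x + 36

the image equals g(x) = 27x^2 - (3/4)x + 36


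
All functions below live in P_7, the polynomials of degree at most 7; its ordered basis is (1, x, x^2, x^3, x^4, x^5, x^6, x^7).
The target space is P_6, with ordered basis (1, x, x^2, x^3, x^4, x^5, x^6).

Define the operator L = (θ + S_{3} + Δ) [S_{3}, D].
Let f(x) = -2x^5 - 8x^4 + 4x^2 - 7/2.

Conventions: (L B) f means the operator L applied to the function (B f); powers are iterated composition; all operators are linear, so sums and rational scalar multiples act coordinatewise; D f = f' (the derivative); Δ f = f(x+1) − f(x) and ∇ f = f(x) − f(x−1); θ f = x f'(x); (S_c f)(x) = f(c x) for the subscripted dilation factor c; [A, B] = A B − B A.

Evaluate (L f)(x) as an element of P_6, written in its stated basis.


D f = -10x^4 - 32x^3 + 8x
S_{3} D f = -810x^4 - 864x^3 + 24x
S_{3} f = -486x^5 - 648x^4 + 36x^2 - 7/2
D S_{3} f = -2430x^4 - 2592x^3 + 72x
[S_{3}, D] f = 1620x^4 + 1728x^3 - 48x
θ [S_{3}, D] f = 6480x^4 + 5184x^3 - 48x
S_{3} [S_{3}, D] f = 131220x^4 + 46656x^3 - 144x
Δ [S_{3}, D] f = 6480x^3 + 14904x^2 + 11664x + 3300
(θ + S_{3} + Δ) [S_{3}, D] f = 137700x^4 + 58320x^3 + 14904x^2 + 11472x + 3300

the result is g(x) = 137700x^4 + 58320x^3 + 14904x^2 + 11472x + 3300


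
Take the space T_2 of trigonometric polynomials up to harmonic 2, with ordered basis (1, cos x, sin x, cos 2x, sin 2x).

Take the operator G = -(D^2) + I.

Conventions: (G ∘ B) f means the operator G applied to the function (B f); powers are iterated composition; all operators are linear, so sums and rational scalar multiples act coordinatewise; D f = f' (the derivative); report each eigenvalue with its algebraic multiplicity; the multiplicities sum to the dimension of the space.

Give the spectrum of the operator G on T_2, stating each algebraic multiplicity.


image of 1: 1
image of cos x: 2cos x
image of sin x: 2sin x
image of cos 2x: 5cos 2x
image of sin 2x: 5sin 2x
the matrix is diagonal; its diagonal is (1, 2, 2, 5, 5)
for a triangular matrix the eigenvalues are the diagonal entries, with algebraic multiplicity their repetition count

λ = 1 (multiplicity 1), λ = 2 (multiplicity 2), λ = 5 (multiplicity 2)


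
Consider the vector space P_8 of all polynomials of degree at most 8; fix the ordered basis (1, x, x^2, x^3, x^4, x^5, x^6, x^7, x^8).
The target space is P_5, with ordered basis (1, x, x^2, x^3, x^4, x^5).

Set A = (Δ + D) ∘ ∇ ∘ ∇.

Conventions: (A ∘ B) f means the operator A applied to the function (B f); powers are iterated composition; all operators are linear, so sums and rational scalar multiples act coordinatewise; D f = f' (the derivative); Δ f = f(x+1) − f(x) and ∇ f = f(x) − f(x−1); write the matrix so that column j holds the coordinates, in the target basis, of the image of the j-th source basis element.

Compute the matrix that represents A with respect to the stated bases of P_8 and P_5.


the matrix is [[0, 0, 0, 12, -36, 100, -240, 560, -1260]; [0, 0, 0, 0, 48, -180, 600, -1680, 4480]; [0, 0, 0, 0, 0, 120, -540, 2100, -6720]; [0, 0, 0, 0, 0, 0, 240, -1260, 5600]; [0, 0, 0, 0, 0, 0, 0, 420, -2520]; [0, 0, 0, 0, 0, 0, 0, 0, 672]] (rows listed top to bottom)

image of 1: 0
image of x: 0
image of x^2: 0
image of x^3: 12
image of x^4: 48x - 36
image of x^5: 120x^2 - 180x + 100
image of x^6: 240x^3 - 540x^2 + 600x - 240
image of x^7: 420x^4 - 1260x^3 + 2100x^2 - 1680x + 560
image of x^8: 672x^5 - 2520x^4 + 5600x^3 - 6720x^2 + 4480x - 1260
each image's coordinates form column j of the matrix


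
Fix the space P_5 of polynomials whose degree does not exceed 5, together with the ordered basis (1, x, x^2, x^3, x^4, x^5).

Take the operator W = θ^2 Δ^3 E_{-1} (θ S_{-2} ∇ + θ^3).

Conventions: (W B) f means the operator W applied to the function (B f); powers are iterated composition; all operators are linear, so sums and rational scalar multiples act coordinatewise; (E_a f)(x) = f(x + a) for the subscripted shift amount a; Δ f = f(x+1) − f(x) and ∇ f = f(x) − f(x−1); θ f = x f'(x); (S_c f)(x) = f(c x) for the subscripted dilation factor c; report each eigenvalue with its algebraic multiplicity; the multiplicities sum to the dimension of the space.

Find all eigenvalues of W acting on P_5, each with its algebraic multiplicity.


λ = 0 (multiplicity 6)

image of 1: 0
image of x: 0
image of x^2: 0
image of x^3: 0
image of x^4: 1536x
image of x^5: 30000x^2 + 15180x
the matrix is upper triangular; its diagonal is (0, 0, 0, 0, 0, 0)
for a triangular matrix the eigenvalues are the diagonal entries, with algebraic multiplicity their repetition count


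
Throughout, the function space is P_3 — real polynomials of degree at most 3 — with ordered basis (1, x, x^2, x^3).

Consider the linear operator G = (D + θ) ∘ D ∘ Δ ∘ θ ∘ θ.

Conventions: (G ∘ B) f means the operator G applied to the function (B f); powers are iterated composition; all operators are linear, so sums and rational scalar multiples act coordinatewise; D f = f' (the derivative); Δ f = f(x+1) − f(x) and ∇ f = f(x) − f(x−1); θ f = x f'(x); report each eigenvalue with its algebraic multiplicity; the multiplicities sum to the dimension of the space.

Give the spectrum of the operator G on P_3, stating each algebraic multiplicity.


λ = 0 (multiplicity 4)

image of 1: 0
image of x: 0
image of x^2: 0
image of x^3: 54x + 54
the matrix is upper triangular; its diagonal is (0, 0, 0, 0)
for a triangular matrix the eigenvalues are the diagonal entries, with algebraic multiplicity their repetition count


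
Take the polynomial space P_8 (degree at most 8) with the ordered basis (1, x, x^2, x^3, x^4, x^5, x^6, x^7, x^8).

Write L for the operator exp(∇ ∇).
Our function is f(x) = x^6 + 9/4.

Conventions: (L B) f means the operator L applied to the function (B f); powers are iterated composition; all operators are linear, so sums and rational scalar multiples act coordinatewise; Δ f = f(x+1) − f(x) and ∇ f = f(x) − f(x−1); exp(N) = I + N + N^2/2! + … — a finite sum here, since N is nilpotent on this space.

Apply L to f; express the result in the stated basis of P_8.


order-1 term: 30x^4 - 120x^3 + 210x^2 - 180x + 62
order-2 term: 180x^2 - 720x + 780
order-3 term: 120
the series for exp(∇ ∇) f terminates at order 3
exp(∇ ∇) f = x^6 + 30x^4 - 120x^3 + 390x^2 - 900x + 3857/4

g(x) = x^6 + 30x^4 - 120x^3 + 390x^2 - 900x + 3857/4


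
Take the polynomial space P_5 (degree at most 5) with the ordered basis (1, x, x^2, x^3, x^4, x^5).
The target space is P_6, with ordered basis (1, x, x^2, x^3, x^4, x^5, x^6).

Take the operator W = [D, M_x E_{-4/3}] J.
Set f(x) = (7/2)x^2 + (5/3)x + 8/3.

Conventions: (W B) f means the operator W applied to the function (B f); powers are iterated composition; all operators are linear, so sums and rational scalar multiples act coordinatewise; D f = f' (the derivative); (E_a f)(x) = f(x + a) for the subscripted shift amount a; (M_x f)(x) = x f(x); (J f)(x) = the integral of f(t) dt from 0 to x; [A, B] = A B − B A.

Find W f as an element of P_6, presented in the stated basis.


the image equals g(x) = (7/6)x^3 - (23/6)x^2 + (20/3)x - 392/81

J f = (7/6)x^3 + (5/6)x^2 + (8/3)x
E_{-4/3} J f = (7/6)x^3 - (23/6)x^2 + (20/3)x - 392/81
M_x E_{-4/3} J f = (7/6)x^4 - (23/6)x^3 + (20/3)x^2 - (392/81)x
D (M_x E_{-4/3}) J f = (14/3)x^3 - (23/2)x^2 + (40/3)x - 392/81
D J f = (7/2)x^2 + (5/3)x + 8/3
E_{-4/3} D J f = (7/2)x^2 - (23/3)x + 20/3
M_x E_{-4/3} D J f = (7/2)x^3 - (23/3)x^2 + (20/3)x
[D, M_x E_{-4/3}] J f = (7/6)x^3 - (23/6)x^2 + (20/3)x - 392/81


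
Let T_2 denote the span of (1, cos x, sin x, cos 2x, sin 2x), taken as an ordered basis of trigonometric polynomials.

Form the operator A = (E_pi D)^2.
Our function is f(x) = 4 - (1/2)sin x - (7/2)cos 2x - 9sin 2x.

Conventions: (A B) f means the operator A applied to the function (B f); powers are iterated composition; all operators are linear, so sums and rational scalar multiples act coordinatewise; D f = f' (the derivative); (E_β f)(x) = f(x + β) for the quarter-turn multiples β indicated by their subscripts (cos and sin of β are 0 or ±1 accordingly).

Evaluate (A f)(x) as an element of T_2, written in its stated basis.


the result is g(x) = (1/2)sin x + 14cos 2x + 36sin 2x

D f = -(1/2)cos x - 18cos 2x + 7sin 2x
E_pi D f = (1/2)cos x - 18cos 2x + 7sin 2x
D (E_pi D) f = -(1/2)sin x + 14cos 2x + 36sin 2x
E_pi D (E_pi D) f = (1/2)sin x + 14cos 2x + 36sin 2x


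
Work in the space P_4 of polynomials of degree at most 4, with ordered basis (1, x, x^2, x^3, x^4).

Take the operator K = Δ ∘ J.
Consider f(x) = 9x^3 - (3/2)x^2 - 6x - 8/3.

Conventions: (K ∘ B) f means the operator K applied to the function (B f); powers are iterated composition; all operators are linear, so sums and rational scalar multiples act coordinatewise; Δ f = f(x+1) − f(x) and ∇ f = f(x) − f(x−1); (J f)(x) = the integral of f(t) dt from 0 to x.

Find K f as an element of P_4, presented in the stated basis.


J f = (9/4)x^4 - (1/2)x^3 - 3x^2 - (8/3)x
Δ J f = 9x^3 + 12x^2 + (3/2)x - 47/12

the result is g(x) = 9x^3 + 12x^2 + (3/2)x - 47/12


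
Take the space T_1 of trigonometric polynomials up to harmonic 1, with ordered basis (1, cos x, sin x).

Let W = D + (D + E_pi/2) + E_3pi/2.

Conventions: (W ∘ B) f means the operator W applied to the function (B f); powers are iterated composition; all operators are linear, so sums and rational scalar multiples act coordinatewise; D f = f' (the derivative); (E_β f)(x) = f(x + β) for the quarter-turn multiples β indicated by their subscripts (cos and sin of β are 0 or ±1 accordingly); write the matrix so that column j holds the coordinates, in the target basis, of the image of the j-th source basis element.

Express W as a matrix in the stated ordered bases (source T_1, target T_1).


image of 1: 2
image of cos x: -2sin x
image of sin x: 2cos x
each image's coordinates form column j of the matrix

the matrix is [[2, 0, 0]; [0, 0, 2]; [0, -2, 0]] (rows listed top to bottom)


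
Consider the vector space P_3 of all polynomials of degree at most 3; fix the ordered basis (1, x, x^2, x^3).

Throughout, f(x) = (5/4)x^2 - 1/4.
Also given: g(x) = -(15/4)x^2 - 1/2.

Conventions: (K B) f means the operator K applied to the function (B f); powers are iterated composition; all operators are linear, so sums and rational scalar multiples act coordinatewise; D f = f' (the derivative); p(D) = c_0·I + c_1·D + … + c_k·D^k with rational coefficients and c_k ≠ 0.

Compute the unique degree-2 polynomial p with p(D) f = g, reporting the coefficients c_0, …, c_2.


D^0 f = (5/4)x^2 - 1/4
D^1 f = (5/2)x
D^2 f = 5/2
matching coefficients of g against c_0 f + c_1 Df + … from the top degree down determines the c_i
solution: c_0 = -3, c_1 = 0, c_2 = -1/2

p(D) = -3·I − (1/2)·D^2, i.e. c_0 = -3, c_1 = 0, c_2 = -1/2


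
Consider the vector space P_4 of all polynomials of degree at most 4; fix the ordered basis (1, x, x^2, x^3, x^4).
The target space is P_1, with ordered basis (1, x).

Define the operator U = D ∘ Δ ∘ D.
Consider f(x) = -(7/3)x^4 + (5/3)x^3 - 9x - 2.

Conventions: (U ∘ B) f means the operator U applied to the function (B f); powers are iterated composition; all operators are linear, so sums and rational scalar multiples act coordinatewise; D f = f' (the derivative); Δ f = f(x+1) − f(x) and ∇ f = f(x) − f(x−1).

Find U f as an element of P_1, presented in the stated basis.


D f = -(28/3)x^3 + 5x^2 - 9
Δ D f = -28x^2 - 18x - 13/3
D Δ D f = -56x - 18

the image equals g(x) = -56x - 18


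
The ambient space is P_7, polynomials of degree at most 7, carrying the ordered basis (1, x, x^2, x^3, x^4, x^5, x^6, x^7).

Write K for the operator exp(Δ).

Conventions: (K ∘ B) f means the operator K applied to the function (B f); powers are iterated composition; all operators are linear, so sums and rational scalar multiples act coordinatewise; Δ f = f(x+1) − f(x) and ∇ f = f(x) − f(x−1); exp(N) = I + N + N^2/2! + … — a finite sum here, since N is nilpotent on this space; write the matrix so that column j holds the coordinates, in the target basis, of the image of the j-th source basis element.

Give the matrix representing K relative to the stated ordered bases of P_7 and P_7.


the matrix is [[1, 1, 2, 5, 15, 52, 203, 877]; [0, 1, 2, 6, 20, 75, 312, 1421]; [0, 0, 1, 3, 12, 50, 225, 1092]; [0, 0, 0, 1, 4, 20, 100, 525]; [0, 0, 0, 0, 1, 5, 30, 175]; [0, 0, 0, 0, 0, 1, 6, 42]; [0, 0, 0, 0, 0, 0, 1, 7]; [0, 0, 0, 0, 0, 0, 0, 1]] (rows listed top to bottom)

image of 1: 1
image of x: x + 1
image of x^2: x^2 + 2x + 2
image of x^3: x^3 + 3x^2 + 6x + 5
image of x^4: x^4 + 4x^3 + 12x^2 + 20x + 15
image of x^5: x^5 + 5x^4 + 20x^3 + 50x^2 + 75x + 52
image of x^6: x^6 + 6x^5 + 30x^4 + 100x^3 + 225x^2 + 312x + 203
image of x^7: x^7 + 7x^6 + 42x^5 + 175x^4 + 525x^3 + 1092x^2 + 1421x + 877
each image's coordinates form column j of the matrix


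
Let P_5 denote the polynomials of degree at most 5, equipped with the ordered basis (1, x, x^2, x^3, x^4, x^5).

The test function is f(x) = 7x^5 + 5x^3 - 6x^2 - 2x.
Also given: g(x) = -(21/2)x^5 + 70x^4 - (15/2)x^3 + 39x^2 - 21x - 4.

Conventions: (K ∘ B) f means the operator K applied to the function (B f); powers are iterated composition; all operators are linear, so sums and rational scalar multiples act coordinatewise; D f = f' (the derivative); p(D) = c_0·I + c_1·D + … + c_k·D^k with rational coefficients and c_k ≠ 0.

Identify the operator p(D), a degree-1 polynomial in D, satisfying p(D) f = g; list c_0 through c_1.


c_0 = -3/2, c_1 = 2

D^0 f = 7x^5 + 5x^3 - 6x^2 - 2x
D^1 f = 35x^4 + 15x^2 - 12x - 2
matching coefficients of g against c_0 f + c_1 Df + … from the top degree down determines the c_i
solution: c_0 = -3/2, c_1 = 2


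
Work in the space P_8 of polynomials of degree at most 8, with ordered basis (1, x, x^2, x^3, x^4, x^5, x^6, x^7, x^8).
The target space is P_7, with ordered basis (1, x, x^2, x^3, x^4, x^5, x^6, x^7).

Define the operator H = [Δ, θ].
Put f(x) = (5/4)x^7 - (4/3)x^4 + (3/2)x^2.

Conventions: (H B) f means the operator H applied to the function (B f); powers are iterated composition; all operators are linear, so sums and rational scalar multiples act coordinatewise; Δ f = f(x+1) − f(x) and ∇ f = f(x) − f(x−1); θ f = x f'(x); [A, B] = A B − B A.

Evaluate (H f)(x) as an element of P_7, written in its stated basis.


θ f = (35/4)x^7 - (16/3)x^4 + 3x^2
Δ θ f = (245/4)x^6 + (735/4)x^5 + (1225/4)x^4 + (3419/12)x^3 + (607/4)x^2 + (551/12)x + 77/12
Δ f = (35/4)x^6 + (105/4)x^5 + (175/4)x^4 + (461/12)x^3 + (73/4)x^2 + (77/12)x + 17/12
θ Δ f = (105/2)x^6 + (525/4)x^5 + 175x^4 + (461/4)x^3 + (73/2)x^2 + (77/12)x
[Δ, θ] f = (35/4)x^6 + (105/2)x^5 + (525/4)x^4 + (509/3)x^3 + (461/4)x^2 + (79/2)x + 77/12

g(x) = (35/4)x^6 + (105/2)x^5 + (525/4)x^4 + (509/3)x^3 + (461/4)x^2 + (79/2)x + 77/12


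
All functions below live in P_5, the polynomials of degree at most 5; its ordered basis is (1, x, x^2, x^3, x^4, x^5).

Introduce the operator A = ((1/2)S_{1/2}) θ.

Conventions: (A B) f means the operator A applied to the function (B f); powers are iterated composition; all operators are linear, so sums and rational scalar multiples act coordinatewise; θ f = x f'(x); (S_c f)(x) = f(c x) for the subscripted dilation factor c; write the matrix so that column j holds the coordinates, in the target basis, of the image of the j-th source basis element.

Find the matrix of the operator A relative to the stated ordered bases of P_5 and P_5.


the matrix is [[0, 0, 0, 0, 0, 0]; [0, 1/4, 0, 0, 0, 0]; [0, 0, 1/4, 0, 0, 0]; [0, 0, 0, 3/16, 0, 0]; [0, 0, 0, 0, 1/8, 0]; [0, 0, 0, 0, 0, 5/64]] (rows listed top to bottom)

image of 1: 0
image of x: (1/4)x
image of x^2: (1/4)x^2
image of x^3: (3/16)x^3
image of x^4: (1/8)x^4
image of x^5: (5/64)x^5
each image's coordinates form column j of the matrix


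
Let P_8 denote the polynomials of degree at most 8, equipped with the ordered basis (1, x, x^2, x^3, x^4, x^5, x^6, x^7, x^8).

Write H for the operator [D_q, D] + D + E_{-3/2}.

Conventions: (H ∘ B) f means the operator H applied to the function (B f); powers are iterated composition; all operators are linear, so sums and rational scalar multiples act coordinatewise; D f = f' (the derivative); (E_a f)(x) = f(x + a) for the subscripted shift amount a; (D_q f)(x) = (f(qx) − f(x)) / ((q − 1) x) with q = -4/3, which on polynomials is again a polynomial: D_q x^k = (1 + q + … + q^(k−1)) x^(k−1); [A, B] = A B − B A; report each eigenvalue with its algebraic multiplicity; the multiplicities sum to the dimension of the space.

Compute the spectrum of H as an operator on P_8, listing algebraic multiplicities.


λ = 1 (multiplicity 9)

image of 1: 1
image of x: x - 1/2
image of x^2: x^2 - x + 55/12
image of x^3: x^3 - (3/2)x^2 + (103/36)x - 27/8
image of x^4: x^4 - 2x^3 + (397/18)x^2 - (27/2)x + 81/16
image of x^5: x^5 - (5/2)x^4 + (1447/162)x^3 - (135/4)x^2 + (405/16)x - 243/32
image of x^6: x^6 - 3x^5 + (55457/972)x^4 - (135/2)x^3 + (1215/16)x^2 - (729/16)x + 729/64
image of x^7: x^7 - (7/2)x^6 + (3745/324)x^5 - (945/8)x^4 + (2835/16)x^3 - (5103/32)x^2 + (5103/64)x - 2187/128
image of x^8: x^8 - 4x^7 + (260428/2187)x^6 - 189x^5 + (2835/8)x^4 - (1701/4)x^3 + (5103/16)x^2 - (2187/16)x + 6561/256
the matrix is upper triangular; its diagonal is (1, 1, 1, 1, 1, 1, 1, 1, 1)
for a triangular matrix the eigenvalues are the diagonal entries, with algebraic multiplicity their repetition count


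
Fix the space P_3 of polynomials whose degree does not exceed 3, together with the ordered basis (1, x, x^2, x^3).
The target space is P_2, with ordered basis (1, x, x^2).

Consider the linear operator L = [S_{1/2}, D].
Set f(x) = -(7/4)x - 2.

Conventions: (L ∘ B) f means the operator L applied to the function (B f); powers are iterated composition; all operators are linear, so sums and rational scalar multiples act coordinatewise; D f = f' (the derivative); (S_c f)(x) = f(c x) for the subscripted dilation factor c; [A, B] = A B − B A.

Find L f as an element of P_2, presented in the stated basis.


D f = -7/4
S_{1/2} D f = -7/4
S_{1/2} f = -(7/8)x - 2
D S_{1/2} f = -7/8
[S_{1/2}, D] f = -7/8

the image equals g(x) = -7/8


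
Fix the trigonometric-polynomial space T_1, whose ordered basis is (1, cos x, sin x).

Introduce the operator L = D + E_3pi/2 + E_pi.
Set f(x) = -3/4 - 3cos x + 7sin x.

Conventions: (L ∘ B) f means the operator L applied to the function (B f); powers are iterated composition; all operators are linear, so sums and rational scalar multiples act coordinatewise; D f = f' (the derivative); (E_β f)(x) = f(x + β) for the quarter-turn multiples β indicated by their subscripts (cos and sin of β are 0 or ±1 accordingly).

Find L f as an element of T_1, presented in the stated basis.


D f = 7cos x + 3sin x
E_3pi/2 f = -3/4 - 7cos x - 3sin x
E_pi f = -3/4 + 3cos x - 7sin x
(D + E_3pi/2 + E_pi) f = -3/2 + 3cos x - 7sin x

the result is g(x) = -3/2 + 3cos x - 7sin x


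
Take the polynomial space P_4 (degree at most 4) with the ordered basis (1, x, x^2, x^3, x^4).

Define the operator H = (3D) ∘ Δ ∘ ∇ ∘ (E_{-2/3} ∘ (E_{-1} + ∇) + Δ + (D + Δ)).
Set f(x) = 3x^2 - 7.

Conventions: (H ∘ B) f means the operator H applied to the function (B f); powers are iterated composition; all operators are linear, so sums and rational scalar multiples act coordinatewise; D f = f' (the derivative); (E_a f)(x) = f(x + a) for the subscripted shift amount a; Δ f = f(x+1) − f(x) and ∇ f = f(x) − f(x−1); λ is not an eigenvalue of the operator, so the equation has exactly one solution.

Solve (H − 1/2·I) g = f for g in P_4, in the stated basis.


write g with unknown coordinates in the stated basis and equate coefficients in (H − 1/2·I) g = f
solving from the highest basis element down gives g = -6x^2 + 14
check: H g = 0
so H g − 1/2·g = 3x^2 - 7 = f ✓

the image equals g(x) = -6x^2 + 14


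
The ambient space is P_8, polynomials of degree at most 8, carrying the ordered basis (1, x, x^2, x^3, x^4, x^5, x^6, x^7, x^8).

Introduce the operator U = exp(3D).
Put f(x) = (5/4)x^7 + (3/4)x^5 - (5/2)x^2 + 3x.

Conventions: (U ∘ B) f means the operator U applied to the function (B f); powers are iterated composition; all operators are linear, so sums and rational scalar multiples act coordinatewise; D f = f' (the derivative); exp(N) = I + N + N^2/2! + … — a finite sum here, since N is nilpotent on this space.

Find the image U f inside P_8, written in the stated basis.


order-1 term: (105/4)x^6 + (45/4)x^4 - 15x + 9
order-2 term: (945/4)x^5 + (135/2)x^3 - 45/2
order-3 term: (4725/4)x^4 + (405/2)x^2
order-4 term: (14175/4)x^3 + (1215/4)x
order-5 term: (25515/4)x^2 + 729/4
order-6 term: (25515/4)x
order-7 term: 10935/4
the series for exp(3D) f terminates at order 7
exp(3D) f = (5/4)x^7 + (105/4)x^6 + 237x^5 + (2385/2)x^4 + (14445/4)x^3 + (26315/4)x^2 + (13341/2)x + 5805/2

the image equals g(x) = (5/4)x^7 + (105/4)x^6 + 237x^5 + (2385/2)x^4 + (14445/4)x^3 + (26315/4)x^2 + (13341/2)x + 5805/2


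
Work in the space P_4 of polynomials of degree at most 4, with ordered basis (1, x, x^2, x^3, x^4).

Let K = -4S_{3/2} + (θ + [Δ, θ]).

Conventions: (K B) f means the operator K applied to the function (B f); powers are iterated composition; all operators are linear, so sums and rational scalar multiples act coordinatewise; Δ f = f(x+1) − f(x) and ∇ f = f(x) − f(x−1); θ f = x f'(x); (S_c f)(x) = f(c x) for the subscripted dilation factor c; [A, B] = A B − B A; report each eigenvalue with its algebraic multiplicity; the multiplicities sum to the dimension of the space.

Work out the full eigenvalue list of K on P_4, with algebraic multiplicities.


image of 1: -4
image of x: -5x + 1
image of x^2: -7x^2 + 2x + 2
image of x^3: -(21/2)x^3 + 3x^2 + 6x + 3
image of x^4: -(65/4)x^4 + 4x^3 + 12x^2 + 12x + 4
the matrix is upper triangular; its diagonal is (-4, -5, -7, -21/2, -65/4)
for a triangular matrix the eigenvalues are the diagonal entries, with algebraic multiplicity their repetition count

λ = -65/4 (multiplicity 1), λ = -21/2 (multiplicity 1), λ = -7 (multiplicity 1), λ = -5 (multiplicity 1), λ = -4 (multiplicity 1)


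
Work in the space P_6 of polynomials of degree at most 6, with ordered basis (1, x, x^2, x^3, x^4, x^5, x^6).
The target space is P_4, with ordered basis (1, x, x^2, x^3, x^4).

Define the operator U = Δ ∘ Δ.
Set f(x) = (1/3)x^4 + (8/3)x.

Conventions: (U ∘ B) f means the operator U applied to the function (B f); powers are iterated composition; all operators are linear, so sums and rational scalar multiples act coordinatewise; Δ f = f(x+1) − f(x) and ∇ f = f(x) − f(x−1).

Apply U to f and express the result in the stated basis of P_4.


the image equals g(x) = 4x^2 + 8x + 14/3

Δ f = (4/3)x^3 + 2x^2 + (4/3)x + 3
Δ Δ f = 4x^2 + 8x + 14/3


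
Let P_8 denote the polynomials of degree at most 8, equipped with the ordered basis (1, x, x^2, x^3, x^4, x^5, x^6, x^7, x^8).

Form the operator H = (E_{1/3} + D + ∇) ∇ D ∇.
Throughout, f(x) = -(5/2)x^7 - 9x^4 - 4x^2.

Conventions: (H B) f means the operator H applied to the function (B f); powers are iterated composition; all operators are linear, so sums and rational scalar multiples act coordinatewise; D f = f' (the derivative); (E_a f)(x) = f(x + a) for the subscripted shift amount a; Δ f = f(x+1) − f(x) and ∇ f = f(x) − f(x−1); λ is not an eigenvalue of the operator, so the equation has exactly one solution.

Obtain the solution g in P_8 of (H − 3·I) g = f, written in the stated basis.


write g with unknown coordinates in the stated basis and equate coefficients in (H − 3·I) g = f
solving from the highest basis element down gives g = (5/6)x^7 + (184/3)x^4 + (2800/9)x^3 - (13813/9)x^2 + (235744/81)x - 19979/243
check: H g = 175x^4 + (2800/3)x^3 - (13825/3)x^2 + (235744/27)x - 19979/81
so H g − 3·g = -(5/2)x^7 - 9x^4 - 4x^2 = f ✓

the result is g(x) = (5/6)x^7 + (184/3)x^4 + (2800/9)x^3 - (13813/9)x^2 + (235744/81)x - 19979/243


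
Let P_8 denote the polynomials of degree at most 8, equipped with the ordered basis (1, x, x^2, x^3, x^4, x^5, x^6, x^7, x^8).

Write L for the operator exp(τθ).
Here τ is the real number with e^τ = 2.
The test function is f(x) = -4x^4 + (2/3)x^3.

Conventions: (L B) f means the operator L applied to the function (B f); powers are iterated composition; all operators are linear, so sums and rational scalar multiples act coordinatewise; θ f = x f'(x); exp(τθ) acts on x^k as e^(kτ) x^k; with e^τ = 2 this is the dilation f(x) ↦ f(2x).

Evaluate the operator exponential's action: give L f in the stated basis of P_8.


g(x) = -64x^4 + (16/3)x^3

exp(τθ) x^k = e^(kτ) x^k; with e^τ = 2 this sends x^k to 2^k x^k
x^3 ↦ 8 x^3
x^4 ↦ 16 x^4
applying this coordinatewise to f: exp(τθ) f = -64x^4 + (16/3)x^3


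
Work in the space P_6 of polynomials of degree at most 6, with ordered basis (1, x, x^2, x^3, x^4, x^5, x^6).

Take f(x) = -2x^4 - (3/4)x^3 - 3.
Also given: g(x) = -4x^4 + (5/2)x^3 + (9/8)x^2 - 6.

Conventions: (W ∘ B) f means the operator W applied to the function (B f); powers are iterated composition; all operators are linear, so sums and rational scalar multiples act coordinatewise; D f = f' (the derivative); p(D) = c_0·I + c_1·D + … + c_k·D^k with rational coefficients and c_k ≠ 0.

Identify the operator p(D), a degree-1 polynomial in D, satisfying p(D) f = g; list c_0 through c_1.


D^0 f = -2x^4 - (3/4)x^3 - 3
D^1 f = -8x^3 - (9/4)x^2
matching coefficients of g against c_0 f + c_1 Df + … from the top degree down determines the c_i
solution: c_0 = 2, c_1 = -1/2

c_0 = 2, c_1 = -1/2


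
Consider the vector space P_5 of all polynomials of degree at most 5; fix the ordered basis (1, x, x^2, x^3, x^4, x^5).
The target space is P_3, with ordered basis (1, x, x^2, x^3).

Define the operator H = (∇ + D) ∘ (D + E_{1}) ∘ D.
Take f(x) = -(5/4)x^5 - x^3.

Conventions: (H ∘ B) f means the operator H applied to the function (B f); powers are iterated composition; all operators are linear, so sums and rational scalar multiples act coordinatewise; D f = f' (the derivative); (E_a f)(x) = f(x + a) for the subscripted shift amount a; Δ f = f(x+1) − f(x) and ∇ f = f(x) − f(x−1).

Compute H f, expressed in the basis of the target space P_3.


g(x) = -50x^3 - (525/2)x^2 - 37x - 309/4

D f = -(25/4)x^4 - 3x^2
D D f = -25x^3 - 6x
E_{1} D f = -(25/4)x^4 - 25x^3 - (81/2)x^2 - 31x - 37/4
(D + E_{1}) D f = -(25/4)x^4 - 50x^3 - (81/2)x^2 - 37x - 37/4
∇ (D + E_{1}) D f = -25x^3 - (225/2)x^2 + 44x - 161/4
D (D + E_{1}) D f = -25x^3 - 150x^2 - 81x - 37
(∇ + D) (D + E_{1}) D f = -50x^3 - (525/2)x^2 - 37x - 309/4


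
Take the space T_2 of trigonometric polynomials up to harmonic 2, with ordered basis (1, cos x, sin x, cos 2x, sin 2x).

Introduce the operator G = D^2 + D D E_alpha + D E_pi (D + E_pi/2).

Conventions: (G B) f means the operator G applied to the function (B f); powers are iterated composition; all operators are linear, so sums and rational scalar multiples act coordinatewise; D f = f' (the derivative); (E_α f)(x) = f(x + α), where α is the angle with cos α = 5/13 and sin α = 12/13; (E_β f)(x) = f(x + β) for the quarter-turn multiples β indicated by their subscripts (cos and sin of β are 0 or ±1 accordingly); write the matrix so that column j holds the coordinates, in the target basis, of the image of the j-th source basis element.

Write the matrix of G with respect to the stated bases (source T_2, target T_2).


the matrix is [[0, 0, 0, 0, 0]; [0, 8/13, -12/13, 0, 0]; [0, 12/13, 8/13, 0, 0]; [0, 0, 0, -876/169, -818/169]; [0, 0, 0, 818/169, -876/169]] (rows listed top to bottom)

image of 1: 0
image of cos x: (8/13)cos x + (12/13)sin x
image of sin x: -(12/13)cos x + (8/13)sin x
image of cos 2x: -(876/169)cos 2x + (818/169)sin 2x
image of sin 2x: -(818/169)cos 2x - (876/169)sin 2x
each image's coordinates form column j of the matrix
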